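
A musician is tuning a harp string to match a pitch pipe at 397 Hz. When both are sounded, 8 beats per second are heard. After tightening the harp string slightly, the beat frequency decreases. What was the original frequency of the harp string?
389 Hz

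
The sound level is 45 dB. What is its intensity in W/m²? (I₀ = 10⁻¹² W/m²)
I = I₀·10^(β/10) = 3.16 × 10⁻⁸ W/m²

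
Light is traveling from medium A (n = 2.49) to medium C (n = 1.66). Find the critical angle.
θc = arcsin(n₂/n₁) = 41.81°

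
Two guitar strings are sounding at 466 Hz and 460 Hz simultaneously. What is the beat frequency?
6 Hz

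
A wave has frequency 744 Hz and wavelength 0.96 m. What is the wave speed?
v = fλ = 714.2 m/s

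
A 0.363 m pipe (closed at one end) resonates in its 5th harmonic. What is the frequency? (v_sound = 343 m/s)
fₙ = nv/(4L) = 1181 Hz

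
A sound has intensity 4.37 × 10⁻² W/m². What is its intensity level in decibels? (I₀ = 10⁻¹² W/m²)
β = 10·log₁₀(I/I₀) = 106.4 dB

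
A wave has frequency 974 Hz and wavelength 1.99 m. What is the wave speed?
v = fλ = 1938 m/s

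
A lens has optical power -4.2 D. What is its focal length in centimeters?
f = 1/P = -23.81 cm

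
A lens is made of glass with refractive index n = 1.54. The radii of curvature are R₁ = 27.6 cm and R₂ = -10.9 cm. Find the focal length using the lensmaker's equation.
1/f = (n − 1)(1/R₁ − 1/R₂) → f = 14.47 cm (converging lens)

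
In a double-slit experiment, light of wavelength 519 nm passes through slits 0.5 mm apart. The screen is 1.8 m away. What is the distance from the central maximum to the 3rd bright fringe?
y = mλL/d = 5.605 mm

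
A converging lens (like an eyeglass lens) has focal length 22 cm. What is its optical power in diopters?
P = 1/f = 4.545 D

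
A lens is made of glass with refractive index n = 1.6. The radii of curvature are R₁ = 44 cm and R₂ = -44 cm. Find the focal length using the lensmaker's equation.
1/f = (n − 1)(1/R₁ − 1/R₂) → f = 36.67 cm (converging lens)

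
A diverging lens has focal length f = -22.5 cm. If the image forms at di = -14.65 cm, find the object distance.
1/do = 1/f − 1/di → do = 41.99 cm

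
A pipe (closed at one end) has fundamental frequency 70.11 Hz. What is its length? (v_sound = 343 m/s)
L = v/(4f₁) = 1.223 m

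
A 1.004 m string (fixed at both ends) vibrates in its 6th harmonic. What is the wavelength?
λₙ = 2L/n = 0.3347 m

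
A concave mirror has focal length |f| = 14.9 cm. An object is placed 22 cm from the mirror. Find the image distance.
f = +14.9 cm (concave); 1/di = 1/f − 1/do → di = 46.17 cm (real image, in front of mirror)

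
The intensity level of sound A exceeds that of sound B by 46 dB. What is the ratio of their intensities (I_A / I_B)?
I_A/I_B = 10^(Δβ/10) = 39810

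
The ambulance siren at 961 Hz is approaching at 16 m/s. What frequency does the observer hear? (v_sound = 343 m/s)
f_obs = f·v/(v − v_s) = 1008 Hz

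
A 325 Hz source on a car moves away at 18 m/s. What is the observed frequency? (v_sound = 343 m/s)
f_obs = f·v/(v + v_s) = 308.8 Hz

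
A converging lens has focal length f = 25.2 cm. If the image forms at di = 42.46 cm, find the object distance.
1/do = 1/f − 1/di → do = 61.99 cm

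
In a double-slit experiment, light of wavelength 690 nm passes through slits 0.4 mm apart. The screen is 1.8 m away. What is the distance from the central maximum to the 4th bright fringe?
y = mλL/d = 12.42 mm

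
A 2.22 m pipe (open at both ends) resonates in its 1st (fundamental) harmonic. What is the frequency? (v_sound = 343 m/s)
fₙ = nv/(2L) = 77.25 Hz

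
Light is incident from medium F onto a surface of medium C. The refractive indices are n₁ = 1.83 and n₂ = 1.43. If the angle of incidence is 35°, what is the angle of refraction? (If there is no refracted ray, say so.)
sin θ₂ = (n₁/n₂)·sin θ₁ = 0.734 → θ₂ = 47.22°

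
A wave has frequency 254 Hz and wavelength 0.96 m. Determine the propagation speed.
v = fλ = 243.8 m/s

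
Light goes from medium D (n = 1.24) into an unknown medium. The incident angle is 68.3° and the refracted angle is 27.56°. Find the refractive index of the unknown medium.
n₂ = n₁·sin θ₁ / sin θ₂ = 2.49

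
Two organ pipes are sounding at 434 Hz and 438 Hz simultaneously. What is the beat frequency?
4 Hz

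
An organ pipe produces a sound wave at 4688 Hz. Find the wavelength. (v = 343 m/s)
λ = v/f = 0.07317 m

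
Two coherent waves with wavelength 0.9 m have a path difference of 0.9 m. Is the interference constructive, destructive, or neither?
constructive — path difference = 1λ, a whole number of wavelengths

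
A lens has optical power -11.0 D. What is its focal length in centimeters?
f = 1/P = -9.091 cm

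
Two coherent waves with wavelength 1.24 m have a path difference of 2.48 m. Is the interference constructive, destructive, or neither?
constructive — path difference = 2λ, a whole number of wavelengths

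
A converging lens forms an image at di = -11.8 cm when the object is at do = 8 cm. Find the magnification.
M = −di/do = 1.475 (upright image)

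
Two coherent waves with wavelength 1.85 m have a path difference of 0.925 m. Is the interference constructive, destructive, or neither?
destructive — path difference = 0.5λ, an odd multiple of λ/2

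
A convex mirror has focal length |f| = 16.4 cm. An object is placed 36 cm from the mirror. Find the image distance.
f = −16.4 cm (convex); 1/di = 1/f − 1/do → di = -11.27 cm (virtual image, behind mirror)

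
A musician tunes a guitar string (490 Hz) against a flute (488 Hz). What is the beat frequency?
2 Hz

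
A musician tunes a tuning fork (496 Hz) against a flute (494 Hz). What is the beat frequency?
2 Hz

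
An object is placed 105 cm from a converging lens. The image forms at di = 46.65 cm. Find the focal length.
1/f = 1/do + 1/di → f = 32.3 cm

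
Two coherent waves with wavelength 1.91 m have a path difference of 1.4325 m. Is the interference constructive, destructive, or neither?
neither (partial) — path difference = 0.75λ, neither a whole number of wavelengths nor an odd multiple of λ/2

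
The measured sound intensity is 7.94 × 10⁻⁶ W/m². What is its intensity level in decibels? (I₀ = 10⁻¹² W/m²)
β = 10·log₁₀(I/I₀) = 69 dB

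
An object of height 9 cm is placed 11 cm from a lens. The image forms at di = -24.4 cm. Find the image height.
hi = (-di/do) × ho = 19.96 cm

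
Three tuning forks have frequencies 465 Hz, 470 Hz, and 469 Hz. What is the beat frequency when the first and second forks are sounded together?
5 Hz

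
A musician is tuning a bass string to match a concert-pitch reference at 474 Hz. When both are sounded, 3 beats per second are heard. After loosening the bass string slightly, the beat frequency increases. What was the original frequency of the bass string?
471 Hz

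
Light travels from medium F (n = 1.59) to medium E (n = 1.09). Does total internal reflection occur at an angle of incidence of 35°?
θc = arcsin(n₂/n₁) = 43.28°; 35° < θc, so no — the ray refracts.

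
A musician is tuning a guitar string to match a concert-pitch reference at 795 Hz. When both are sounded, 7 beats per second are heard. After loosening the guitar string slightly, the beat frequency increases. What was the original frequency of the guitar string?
788 Hz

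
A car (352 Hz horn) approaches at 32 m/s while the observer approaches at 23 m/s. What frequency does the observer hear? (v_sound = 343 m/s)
f_obs = f·(v + v_o)/(v − v_s) = 414.3 Hz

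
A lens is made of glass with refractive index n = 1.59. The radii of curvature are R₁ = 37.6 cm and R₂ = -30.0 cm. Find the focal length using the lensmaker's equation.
1/f = (n − 1)(1/R₁ − 1/R₂) → f = 28.28 cm (converging lens)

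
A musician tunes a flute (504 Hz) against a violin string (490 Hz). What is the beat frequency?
14 Hz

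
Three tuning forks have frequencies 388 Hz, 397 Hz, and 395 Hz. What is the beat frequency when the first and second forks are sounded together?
9 Hz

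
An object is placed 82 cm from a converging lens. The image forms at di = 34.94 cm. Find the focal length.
1/f = 1/do + 1/di → f = 24.5 cm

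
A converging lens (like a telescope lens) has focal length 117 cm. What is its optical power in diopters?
P = 1/f = 0.8547 D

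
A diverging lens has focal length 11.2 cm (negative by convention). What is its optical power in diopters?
P = 1/f = -8.929 D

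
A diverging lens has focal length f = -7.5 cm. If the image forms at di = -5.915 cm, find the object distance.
1/do = 1/f − 1/di → do = 27.99 cm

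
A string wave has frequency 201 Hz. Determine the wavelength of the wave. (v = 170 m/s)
λ = v/f = 0.8458 m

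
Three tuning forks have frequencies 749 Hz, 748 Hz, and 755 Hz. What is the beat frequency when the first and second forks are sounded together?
1 Hz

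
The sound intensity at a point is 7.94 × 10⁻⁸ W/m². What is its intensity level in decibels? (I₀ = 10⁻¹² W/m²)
β = 10·log₁₀(I/I₀) = 49 dB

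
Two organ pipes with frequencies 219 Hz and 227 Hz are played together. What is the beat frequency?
8 Hz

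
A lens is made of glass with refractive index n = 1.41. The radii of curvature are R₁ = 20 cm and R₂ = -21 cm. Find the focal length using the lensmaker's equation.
1/f = (n − 1)(1/R₁ − 1/R₂) → f = 24.99 cm (converging lens)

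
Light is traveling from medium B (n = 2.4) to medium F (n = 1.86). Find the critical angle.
θc = arcsin(n₂/n₁) = 50.81°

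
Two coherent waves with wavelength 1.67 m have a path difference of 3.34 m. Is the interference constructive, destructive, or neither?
constructive — path difference = 2λ, a whole number of wavelengths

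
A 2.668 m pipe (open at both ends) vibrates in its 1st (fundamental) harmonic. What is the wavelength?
λₙ = 2L/n = 5.336 m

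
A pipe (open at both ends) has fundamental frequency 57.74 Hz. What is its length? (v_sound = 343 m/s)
L = v/(2f₁) = 2.97 m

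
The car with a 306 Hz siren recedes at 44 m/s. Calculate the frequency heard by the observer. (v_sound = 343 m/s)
f_obs = f·v/(v + v_s) = 271.2 Hz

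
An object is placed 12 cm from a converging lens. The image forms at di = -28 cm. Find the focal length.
1/f = 1/do + 1/di → f = 21 cm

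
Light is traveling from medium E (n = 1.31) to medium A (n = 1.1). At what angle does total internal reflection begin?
θc = arcsin(n₂/n₁) = 57.11°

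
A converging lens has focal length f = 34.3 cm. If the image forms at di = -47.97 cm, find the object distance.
1/do = 1/f − 1/di → do = 20 cm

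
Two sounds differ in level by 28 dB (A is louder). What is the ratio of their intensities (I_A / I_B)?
I_A/I_B = 10^(Δβ/10) = 631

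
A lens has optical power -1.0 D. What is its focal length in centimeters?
f = 1/P = -100 cm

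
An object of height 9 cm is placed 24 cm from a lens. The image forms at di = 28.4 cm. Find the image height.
hi = (-di/do) × ho = -10.65 cm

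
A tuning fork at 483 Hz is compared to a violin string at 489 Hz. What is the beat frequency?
6 Hz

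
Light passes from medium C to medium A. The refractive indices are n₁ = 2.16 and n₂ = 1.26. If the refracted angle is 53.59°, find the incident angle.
sin θ₁ = (n₂/n₁)·sin θ₂ → θ₁ = 28°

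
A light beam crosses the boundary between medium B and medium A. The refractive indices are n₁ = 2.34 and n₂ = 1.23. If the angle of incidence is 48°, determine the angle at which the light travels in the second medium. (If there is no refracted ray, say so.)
sin θ₂ = (n₁/n₂)·sin θ₁ = 1.414 > 1, so there is no refracted ray — the light undergoes total internal reflection.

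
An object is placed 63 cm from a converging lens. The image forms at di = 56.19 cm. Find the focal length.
1/f = 1/do + 1/di → f = 29.7 cm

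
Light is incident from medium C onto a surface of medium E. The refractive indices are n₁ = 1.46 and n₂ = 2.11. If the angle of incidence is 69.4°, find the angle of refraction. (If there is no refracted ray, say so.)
sin θ₂ = (n₁/n₂)·sin θ₁ = 0.6477 → θ₂ = 40.37°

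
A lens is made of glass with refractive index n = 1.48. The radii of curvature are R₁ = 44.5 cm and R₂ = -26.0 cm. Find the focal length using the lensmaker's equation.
1/f = (n − 1)(1/R₁ − 1/R₂) → f = 34.19 cm (converging lens)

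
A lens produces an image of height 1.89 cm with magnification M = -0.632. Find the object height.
ho = |hi|/|M| = 2.991 cm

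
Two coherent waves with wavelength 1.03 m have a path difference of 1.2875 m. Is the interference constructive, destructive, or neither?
neither (partial) — path difference = 1.25λ, neither a whole number of wavelengths nor an odd multiple of λ/2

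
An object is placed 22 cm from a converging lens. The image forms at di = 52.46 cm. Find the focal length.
1/f = 1/do + 1/di → f = 15.5 cm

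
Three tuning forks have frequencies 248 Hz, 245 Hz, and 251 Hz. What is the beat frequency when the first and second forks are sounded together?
3 Hz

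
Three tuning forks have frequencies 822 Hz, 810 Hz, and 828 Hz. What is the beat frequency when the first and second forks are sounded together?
12 Hz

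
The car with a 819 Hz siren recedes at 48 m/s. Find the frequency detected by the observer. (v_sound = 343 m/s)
f_obs = f·v/(v + v_s) = 718.5 Hz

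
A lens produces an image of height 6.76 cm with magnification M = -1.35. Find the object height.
ho = |hi|/|M| = 5.007 cm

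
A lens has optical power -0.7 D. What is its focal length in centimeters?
f = 1/P = -142.9 cm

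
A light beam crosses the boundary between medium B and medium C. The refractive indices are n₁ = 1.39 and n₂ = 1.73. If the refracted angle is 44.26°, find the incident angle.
sin θ₁ = (n₂/n₁)·sin θ₂ → θ₁ = 60.3°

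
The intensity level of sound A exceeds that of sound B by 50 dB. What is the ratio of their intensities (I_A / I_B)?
I_A/I_B = 10^(Δβ/10) = 100000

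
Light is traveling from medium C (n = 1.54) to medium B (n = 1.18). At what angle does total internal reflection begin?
θc = arcsin(n₂/n₁) = 50.02°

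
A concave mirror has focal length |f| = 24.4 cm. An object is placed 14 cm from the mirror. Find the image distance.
f = +24.4 cm (concave); 1/di = 1/f − 1/do → di = -32.85 cm (virtual image, behind mirror)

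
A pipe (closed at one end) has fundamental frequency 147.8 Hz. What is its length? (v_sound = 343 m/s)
L = v/(4f₁) = 0.5802 m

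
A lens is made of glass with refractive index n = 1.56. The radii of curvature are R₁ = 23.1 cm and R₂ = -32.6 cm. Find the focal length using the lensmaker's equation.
1/f = (n − 1)(1/R₁ − 1/R₂) → f = 24.14 cm (converging lens)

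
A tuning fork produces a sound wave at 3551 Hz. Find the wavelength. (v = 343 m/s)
λ = v/f = 0.09659 m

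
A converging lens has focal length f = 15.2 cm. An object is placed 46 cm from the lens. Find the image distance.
1/di = 1/f − 1/do → di = 22.7 cm (real image)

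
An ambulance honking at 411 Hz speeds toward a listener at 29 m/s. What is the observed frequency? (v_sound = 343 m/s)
f_obs = f·v/(v − v_s) = 449 Hz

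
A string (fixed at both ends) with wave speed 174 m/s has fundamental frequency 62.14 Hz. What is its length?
L = v/(2f₁) = 1.4 m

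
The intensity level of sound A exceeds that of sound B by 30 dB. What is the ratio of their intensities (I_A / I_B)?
I_A/I_B = 10^(Δβ/10) = 1000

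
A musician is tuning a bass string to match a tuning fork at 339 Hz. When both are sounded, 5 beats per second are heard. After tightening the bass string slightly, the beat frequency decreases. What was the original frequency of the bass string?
334 Hz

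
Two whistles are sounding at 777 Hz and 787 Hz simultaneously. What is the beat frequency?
10 Hz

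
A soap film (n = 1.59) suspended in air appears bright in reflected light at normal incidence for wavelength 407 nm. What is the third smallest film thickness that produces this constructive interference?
2nt = (m − ½)λ with m = 3 → t = (m − ½)λ/(2n) = 320 nm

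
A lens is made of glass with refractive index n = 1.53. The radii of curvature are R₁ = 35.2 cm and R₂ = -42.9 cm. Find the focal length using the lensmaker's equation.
1/f = (n − 1)(1/R₁ − 1/R₂) → f = 36.48 cm (converging lens)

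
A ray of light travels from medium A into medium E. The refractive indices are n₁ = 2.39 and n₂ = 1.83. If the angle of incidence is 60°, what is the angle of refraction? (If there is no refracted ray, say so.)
sin θ₂ = (n₁/n₂)·sin θ₁ = 1.131 > 1, so there is no refracted ray — the light undergoes total internal reflection.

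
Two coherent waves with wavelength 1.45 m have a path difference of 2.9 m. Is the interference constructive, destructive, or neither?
constructive — path difference = 2λ, a whole number of wavelengths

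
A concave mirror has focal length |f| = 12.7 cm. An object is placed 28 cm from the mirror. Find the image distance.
f = +12.7 cm (concave); 1/di = 1/f − 1/do → di = 23.24 cm (real image, in front of mirror)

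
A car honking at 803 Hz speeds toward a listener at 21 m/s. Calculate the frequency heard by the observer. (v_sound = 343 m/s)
f_obs = f·v/(v − v_s) = 855.4 Hz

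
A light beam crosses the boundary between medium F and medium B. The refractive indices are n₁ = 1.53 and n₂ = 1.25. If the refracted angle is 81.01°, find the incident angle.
sin θ₁ = (n₂/n₁)·sin θ₂ → θ₁ = 53.8°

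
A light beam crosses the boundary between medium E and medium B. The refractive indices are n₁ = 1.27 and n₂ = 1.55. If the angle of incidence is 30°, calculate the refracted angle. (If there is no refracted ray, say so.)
sin θ₂ = (n₁/n₂)·sin θ₁ = 0.4097 → θ₂ = 24.18°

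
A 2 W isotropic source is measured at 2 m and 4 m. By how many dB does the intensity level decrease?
Δβ = 20·log₁₀(r₂/r₁) = 6.021 dB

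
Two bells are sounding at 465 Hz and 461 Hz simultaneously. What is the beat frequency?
4 Hz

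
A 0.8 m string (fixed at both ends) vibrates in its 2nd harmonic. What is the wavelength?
λₙ = 2L/n = 0.8 m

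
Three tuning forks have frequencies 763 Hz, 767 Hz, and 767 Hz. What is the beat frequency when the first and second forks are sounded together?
4 Hz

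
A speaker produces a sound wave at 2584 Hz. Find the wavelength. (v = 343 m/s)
λ = v/f = 0.1327 m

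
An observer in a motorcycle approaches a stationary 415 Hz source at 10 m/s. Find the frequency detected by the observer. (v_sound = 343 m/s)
f_obs = f·(v + v_o)/v = 427.1 Hz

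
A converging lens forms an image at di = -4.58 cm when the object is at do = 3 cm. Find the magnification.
M = −di/do = 1.527 (upright image)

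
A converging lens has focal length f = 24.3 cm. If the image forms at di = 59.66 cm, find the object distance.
1/do = 1/f − 1/di → do = 41 cm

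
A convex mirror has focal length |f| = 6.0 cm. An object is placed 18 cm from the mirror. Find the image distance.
f = −6.0 cm (convex); 1/di = 1/f − 1/do → di = -4.5 cm (virtual image, behind mirror)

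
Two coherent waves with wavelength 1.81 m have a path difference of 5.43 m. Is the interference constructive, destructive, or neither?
constructive — path difference = 3λ, a whole number of wavelengths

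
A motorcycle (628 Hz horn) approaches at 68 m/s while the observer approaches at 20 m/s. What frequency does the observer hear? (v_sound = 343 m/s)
f_obs = f·(v + v_o)/(v − v_s) = 829 Hz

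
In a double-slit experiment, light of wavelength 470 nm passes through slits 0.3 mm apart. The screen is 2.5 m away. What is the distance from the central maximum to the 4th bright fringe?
y = mλL/d = 15.67 mm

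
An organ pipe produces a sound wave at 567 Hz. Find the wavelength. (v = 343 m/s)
λ = v/f = 0.6049 m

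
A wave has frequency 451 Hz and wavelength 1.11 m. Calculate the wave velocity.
v = fλ = 500.6 m/s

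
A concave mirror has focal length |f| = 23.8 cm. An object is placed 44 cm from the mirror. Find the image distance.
f = +23.8 cm (concave); 1/di = 1/f − 1/do → di = 51.84 cm (real image, in front of mirror)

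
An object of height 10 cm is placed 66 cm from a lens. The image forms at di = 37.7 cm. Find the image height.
hi = (-di/do) × ho = -5.712 cm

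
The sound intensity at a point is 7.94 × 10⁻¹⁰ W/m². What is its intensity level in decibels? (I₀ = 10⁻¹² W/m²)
β = 10·log₁₀(I/I₀) = 29 dB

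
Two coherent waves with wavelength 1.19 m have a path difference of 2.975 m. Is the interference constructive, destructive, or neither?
destructive — path difference = 2.5λ, an odd multiple of λ/2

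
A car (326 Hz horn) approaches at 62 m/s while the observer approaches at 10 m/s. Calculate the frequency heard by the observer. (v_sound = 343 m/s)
f_obs = f·(v + v_o)/(v − v_s) = 409.5 Hz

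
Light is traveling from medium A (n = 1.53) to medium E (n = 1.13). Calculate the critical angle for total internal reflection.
θc = arcsin(n₂/n₁) = 47.61°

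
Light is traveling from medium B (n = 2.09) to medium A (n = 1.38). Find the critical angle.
θc = arcsin(n₂/n₁) = 41.32°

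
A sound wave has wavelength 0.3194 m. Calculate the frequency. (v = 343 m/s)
f = v/λ = 1074 Hz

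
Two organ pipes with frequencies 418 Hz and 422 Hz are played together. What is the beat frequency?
4 Hz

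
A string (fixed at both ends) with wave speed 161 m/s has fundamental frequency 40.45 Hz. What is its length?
L = v/(2f₁) = 1.99 m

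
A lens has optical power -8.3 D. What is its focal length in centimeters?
f = 1/P = -12.05 cm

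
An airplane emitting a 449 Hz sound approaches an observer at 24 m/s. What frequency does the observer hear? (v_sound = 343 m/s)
f_obs = f·v/(v − v_s) = 482.8 Hz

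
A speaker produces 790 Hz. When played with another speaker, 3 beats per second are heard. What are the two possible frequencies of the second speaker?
f₂ = 790 ± 3 Hz → 793 Hz or 787 Hz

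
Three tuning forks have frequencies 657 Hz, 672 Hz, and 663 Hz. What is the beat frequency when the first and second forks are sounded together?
15 Hz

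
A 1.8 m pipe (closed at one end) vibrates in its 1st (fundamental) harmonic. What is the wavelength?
λₙ = 4L/n = 7.2 m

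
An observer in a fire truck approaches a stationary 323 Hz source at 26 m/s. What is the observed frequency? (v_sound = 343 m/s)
f_obs = f·(v + v_o)/v = 347.5 Hz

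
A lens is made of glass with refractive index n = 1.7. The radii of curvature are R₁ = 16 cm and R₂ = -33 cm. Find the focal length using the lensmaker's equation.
1/f = (n − 1)(1/R₁ − 1/R₂) → f = 15.39 cm (converging lens)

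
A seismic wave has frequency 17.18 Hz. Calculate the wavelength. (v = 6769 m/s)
λ = v/f = 394 m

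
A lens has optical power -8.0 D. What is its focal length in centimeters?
f = 1/P = -12.5 cm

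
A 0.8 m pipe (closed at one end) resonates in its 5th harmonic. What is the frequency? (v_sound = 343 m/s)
fₙ = nv/(4L) = 535.9 Hz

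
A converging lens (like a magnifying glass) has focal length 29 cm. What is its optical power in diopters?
P = 1/f = 3.448 D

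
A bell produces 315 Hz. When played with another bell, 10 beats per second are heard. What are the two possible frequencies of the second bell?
f₂ = 315 ± 10 Hz → 325 Hz or 305 Hz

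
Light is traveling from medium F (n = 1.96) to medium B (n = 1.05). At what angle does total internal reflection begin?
θc = arcsin(n₂/n₁) = 32.39°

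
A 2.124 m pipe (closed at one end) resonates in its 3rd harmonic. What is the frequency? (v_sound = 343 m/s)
fₙ = nv/(4L) = 121.1 Hz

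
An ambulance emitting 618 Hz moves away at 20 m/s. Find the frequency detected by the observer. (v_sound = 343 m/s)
f_obs = f·v/(v + v_s) = 584 Hz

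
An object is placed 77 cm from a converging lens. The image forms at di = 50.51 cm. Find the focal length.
1/f = 1/do + 1/di → f = 30.5 cm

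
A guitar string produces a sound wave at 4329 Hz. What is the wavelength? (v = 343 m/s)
λ = v/f = 0.07923 m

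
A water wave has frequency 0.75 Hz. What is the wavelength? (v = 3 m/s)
λ = v/f = 4 m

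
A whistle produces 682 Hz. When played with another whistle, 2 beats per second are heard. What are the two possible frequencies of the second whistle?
f₂ = 682 ± 2 Hz → 684 Hz or 680 Hz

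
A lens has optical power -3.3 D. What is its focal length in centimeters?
f = 1/P = -30.3 cm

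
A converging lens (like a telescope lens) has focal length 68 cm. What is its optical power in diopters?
P = 1/f = 1.471 D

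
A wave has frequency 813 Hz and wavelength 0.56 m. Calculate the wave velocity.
v = fλ = 455.3 m/s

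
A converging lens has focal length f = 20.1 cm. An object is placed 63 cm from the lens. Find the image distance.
1/di = 1/f − 1/do → di = 29.52 cm (real image)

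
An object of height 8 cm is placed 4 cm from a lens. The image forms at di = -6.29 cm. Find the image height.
hi = (-di/do) × ho = 12.58 cm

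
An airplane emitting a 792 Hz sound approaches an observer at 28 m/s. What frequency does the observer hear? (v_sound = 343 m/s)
f_obs = f·v/(v − v_s) = 862.4 Hz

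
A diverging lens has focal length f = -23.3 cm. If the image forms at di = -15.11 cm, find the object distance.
1/do = 1/f − 1/di → do = 42.99 cm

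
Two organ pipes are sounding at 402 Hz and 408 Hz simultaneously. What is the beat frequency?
6 Hz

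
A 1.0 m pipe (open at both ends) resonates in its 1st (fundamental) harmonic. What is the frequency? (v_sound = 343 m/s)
fₙ = nv/(2L) = 171.5 Hz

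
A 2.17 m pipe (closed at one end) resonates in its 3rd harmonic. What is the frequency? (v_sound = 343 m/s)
fₙ = nv/(4L) = 118.5 Hz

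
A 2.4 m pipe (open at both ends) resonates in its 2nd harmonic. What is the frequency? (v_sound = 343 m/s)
fₙ = nv/(2L) = 142.9 Hz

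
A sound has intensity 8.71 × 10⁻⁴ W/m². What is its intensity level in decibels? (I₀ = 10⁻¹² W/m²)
β = 10·log₁₀(I/I₀) = 89.4 dB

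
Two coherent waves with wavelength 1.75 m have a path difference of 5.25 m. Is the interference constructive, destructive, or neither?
constructive — path difference = 3λ, a whole number of wavelengths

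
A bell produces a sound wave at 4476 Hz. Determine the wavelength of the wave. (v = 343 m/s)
λ = v/f = 0.07663 m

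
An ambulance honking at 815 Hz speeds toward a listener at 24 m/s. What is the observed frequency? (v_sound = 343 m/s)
f_obs = f·v/(v − v_s) = 876.3 Hz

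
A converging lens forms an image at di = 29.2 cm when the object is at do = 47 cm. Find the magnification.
M = −di/do = -0.6213 (inverted image)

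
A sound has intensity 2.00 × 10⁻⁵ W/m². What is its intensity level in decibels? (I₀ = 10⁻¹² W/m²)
β = 10·log₁₀(I/I₀) = 73.01 dB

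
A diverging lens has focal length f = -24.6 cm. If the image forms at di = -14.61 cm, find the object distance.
1/do = 1/f − 1/di → do = 35.98 cm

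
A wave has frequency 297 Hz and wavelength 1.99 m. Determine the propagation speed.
v = fλ = 591 m/s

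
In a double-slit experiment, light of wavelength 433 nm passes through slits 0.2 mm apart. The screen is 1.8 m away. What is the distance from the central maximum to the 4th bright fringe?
y = mλL/d = 15.59 mm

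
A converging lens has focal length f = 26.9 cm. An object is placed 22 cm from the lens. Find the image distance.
1/di = 1/f − 1/do → di = -120.8 cm (virtual image)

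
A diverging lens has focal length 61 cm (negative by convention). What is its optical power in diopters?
P = 1/f = -1.639 D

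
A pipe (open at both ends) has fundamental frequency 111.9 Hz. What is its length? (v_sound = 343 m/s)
L = v/(2f₁) = 1.533 m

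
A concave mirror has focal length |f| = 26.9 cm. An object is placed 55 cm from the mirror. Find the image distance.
f = +26.9 cm (concave); 1/di = 1/f − 1/do → di = 52.65 cm (real image, in front of mirror)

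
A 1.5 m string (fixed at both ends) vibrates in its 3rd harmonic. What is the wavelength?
λₙ = 2L/n = 1 m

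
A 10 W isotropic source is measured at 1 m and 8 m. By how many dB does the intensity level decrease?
Δβ = 20·log₁₀(r₂/r₁) = 18.06 dB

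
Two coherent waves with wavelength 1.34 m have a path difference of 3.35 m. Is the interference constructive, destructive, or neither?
destructive — path difference = 2.5λ, an odd multiple of λ/2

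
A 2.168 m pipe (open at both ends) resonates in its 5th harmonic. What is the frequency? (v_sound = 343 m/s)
fₙ = nv/(2L) = 395.5 Hz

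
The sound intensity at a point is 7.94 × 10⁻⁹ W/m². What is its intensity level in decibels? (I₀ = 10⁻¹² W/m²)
β = 10·log₁₀(I/I₀) = 39 dB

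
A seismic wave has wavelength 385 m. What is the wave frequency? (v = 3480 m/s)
f = v/λ = 9.039 Hz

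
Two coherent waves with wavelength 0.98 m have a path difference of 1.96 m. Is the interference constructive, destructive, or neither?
constructive — path difference = 2λ, a whole number of wavelengths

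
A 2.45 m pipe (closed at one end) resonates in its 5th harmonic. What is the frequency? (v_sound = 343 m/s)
fₙ = nv/(4L) = 175 Hz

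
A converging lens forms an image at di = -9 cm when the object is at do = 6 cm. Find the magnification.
M = −di/do = 1.5 (upright image)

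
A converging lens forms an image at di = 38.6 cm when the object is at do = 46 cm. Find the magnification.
M = −di/do = -0.8391 (inverted image)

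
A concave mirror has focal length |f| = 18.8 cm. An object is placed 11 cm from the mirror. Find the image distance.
f = +18.8 cm (concave); 1/di = 1/f − 1/do → di = -26.51 cm (virtual image, behind mirror)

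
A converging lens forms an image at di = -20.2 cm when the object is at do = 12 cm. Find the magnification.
M = −di/do = 1.683 (upright image)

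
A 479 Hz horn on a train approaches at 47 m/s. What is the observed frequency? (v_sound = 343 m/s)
f_obs = f·v/(v − v_s) = 555.1 Hz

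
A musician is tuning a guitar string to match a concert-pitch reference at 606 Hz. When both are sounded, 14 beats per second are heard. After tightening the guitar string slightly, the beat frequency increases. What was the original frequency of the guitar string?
620 Hz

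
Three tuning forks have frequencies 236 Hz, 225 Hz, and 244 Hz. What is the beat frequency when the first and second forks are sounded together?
11 Hz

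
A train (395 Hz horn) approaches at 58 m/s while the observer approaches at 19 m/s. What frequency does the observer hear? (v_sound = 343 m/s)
f_obs = f·(v + v_o)/(v − v_s) = 501.7 Hz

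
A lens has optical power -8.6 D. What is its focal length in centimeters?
f = 1/P = -11.63 cm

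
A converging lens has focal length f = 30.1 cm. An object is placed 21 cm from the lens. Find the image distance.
1/di = 1/f − 1/do → di = -69.46 cm (virtual image)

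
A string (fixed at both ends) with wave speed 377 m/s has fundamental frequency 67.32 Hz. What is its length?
L = v/(2f₁) = 2.8 m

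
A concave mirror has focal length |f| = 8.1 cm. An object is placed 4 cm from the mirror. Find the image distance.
f = +8.1 cm (concave); 1/di = 1/f − 1/do → di = -7.902 cm (virtual image, behind mirror)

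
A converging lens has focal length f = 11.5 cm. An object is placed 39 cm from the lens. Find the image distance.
1/di = 1/f − 1/do → di = 16.31 cm (real image)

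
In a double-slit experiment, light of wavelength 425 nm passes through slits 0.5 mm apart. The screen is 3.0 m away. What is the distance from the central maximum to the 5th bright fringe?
y = mλL/d = 12.75 mm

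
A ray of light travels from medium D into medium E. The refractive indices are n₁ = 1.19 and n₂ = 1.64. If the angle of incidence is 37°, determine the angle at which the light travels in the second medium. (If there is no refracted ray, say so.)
sin θ₂ = (n₁/n₂)·sin θ₁ = 0.4367 → θ₂ = 25.89°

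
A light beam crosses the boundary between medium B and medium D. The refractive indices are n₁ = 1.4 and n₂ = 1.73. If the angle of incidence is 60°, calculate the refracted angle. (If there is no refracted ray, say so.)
sin θ₂ = (n₁/n₂)·sin θ₁ = 0.7008 → θ₂ = 44.49°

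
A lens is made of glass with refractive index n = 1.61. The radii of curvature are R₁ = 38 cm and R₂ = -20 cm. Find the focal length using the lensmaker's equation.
1/f = (n − 1)(1/R₁ − 1/R₂) → f = 21.48 cm (converging lens)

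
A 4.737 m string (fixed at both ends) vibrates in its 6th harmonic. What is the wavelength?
λₙ = 2L/n = 1.579 m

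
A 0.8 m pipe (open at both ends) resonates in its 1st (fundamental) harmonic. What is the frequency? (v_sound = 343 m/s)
fₙ = nv/(2L) = 214.4 Hz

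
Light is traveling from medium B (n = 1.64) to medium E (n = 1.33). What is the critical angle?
θc = arcsin(n₂/n₁) = 54.19°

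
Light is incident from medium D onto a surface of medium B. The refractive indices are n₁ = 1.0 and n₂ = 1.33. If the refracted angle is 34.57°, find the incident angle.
sin θ₁ = (n₂/n₁)·sin θ₂ → θ₁ = 49°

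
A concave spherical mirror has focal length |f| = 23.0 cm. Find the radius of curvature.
R = 2|f| = 46 cm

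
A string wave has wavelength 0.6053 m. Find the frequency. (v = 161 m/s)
f = v/λ = 266 Hz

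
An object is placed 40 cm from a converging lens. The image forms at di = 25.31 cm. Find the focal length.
1/f = 1/do + 1/di → f = 15.5 cm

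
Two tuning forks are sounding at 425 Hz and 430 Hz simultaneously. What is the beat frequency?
5 Hz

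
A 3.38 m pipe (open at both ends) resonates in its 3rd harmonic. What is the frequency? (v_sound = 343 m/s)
fₙ = nv/(2L) = 152.2 Hz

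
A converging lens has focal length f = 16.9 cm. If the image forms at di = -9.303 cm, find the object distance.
1/do = 1/f − 1/di → do = 6 cm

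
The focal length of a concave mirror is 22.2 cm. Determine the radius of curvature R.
R = 2|f| = 44.4 cm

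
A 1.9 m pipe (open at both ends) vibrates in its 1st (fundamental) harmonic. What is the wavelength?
λₙ = 2L/n = 3.8 m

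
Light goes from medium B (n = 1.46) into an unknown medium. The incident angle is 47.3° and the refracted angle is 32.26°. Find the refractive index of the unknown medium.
n₂ = n₁·sin θ₁ / sin θ₂ = 2.01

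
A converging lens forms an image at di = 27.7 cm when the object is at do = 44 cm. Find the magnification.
M = −di/do = -0.6295 (inverted image)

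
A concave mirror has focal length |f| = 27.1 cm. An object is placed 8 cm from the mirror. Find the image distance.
f = +27.1 cm (concave); 1/di = 1/f − 1/do → di = -11.35 cm (virtual image, behind mirror)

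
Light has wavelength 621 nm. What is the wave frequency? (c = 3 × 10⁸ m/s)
f = c/λ = 4.831 × 10¹⁴ Hz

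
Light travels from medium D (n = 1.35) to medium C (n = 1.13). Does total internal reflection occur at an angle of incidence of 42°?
θc = arcsin(n₂/n₁) = 56.83°; 42° < θc, so no — the ray refracts.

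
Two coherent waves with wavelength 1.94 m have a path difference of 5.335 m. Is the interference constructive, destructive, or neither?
neither (partial) — path difference = 2.75λ, neither a whole number of wavelengths nor an odd multiple of λ/2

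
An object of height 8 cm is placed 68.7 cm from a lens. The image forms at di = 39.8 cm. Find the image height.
hi = (-di/do) × ho = -4.635 cm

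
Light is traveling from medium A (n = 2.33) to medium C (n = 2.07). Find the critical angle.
θc = arcsin(n₂/n₁) = 62.67°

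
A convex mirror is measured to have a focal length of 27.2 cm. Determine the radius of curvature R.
R = 2|f| = 54.4 cm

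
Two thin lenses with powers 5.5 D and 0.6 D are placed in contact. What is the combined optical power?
P_total = P₁ + P₂ = 6.1 D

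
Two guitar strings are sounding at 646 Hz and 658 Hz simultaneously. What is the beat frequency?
12 Hz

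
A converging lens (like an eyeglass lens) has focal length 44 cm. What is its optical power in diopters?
P = 1/f = 2.273 D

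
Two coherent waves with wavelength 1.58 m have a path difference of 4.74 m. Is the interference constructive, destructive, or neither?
constructive — path difference = 3λ, a whole number of wavelengths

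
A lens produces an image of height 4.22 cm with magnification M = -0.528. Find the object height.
ho = |hi|/|M| = 7.992 cm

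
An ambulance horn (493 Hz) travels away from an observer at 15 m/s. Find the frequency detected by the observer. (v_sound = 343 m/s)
f_obs = f·v/(v + v_s) = 472.3 Hz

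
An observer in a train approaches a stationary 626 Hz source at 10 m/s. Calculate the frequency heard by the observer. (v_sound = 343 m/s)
f_obs = f·(v + v_o)/v = 644.3 Hz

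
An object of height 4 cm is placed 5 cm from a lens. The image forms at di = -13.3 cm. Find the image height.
hi = (-di/do) × ho = 10.64 cm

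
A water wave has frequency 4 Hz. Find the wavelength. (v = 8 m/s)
λ = v/f = 2 m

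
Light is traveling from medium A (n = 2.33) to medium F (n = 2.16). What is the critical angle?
θc = arcsin(n₂/n₁) = 67.98°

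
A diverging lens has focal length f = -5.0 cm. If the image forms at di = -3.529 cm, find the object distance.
1/do = 1/f − 1/di → do = 12 cm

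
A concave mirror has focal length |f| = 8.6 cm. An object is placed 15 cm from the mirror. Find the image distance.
f = +8.6 cm (concave); 1/di = 1/f − 1/do → di = 20.16 cm (real image, in front of mirror)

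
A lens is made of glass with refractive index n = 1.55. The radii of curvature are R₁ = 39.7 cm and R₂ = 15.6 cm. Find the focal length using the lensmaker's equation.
1/f = (n − 1)(1/R₁ − 1/R₂) → f = -46.72 cm (diverging lens)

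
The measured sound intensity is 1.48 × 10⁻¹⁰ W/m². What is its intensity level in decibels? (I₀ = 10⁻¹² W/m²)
β = 10·log₁₀(I/I₀) = 21.7 dB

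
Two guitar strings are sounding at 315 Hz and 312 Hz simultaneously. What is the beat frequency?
3 Hz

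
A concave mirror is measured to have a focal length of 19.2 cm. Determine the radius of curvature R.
R = 2|f| = 38.4 cm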